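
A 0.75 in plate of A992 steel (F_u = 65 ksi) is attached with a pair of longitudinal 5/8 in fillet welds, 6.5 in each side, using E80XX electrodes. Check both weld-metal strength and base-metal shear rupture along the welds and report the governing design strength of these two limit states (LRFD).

φR_n ≈ 207 kip (weld metal governs)

E80XX → F_EXX = 80 ksi.
t_e = 0.707 × 0.625 = 0.4419 in; L = 13 in.
Weld metal: φR_n = 0.75 × 0.6 × 80 × 0.4419 × 13 = 206.8 kip.
Base metal (shear rupture): φR_n = 0.75 × 0.6 × 65 × 0.75 × 13 = 285.2 kip.
Governing: weld metal.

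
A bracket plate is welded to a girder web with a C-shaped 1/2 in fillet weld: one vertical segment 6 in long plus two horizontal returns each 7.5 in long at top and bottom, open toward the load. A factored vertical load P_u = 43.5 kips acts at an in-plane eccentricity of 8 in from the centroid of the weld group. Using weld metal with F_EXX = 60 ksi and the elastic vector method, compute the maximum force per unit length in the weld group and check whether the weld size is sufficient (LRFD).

Total weld length L_w = 21 in. Treat welds as unit-width lines.
Centroid: x̄ = 2×7.5×3.75 / 21 = 2.679 in from the vertical weld.
Polar moment about centroid: J = I_x + I_y = [6³/12 + 2×7.5×3²] + [6×2.679² + 2(7.5³/12 + 7.5×1.071²)] = 283.6 in³.
Direct shear f_v = P/L_w = 43.5 / 21 = 2.071 kip/in (vertical).
Torsion M = P·e = 43.5 × 8 = 348 kip·in.
Critical point at (x, y) = (4.821, 3) from centroid. f_tx = M·y/J = 3.681 kip/in; f_ty = M·x/J = 5.917 kip/in.
Resultant f_max = √[f_tx² + (f_v + f_ty)²] = √[3.681² + (2.071 + 5.917)²] = 8.796 kip/in.
Capacity per unit length: φr_n = 0.75 × 0.6 × 60 × (0.707 × 0.5) = 9.544 kip/in.
8.796 ≤ 9.544 → adequate.

f_max ≈ 8.8 kip/in; adequate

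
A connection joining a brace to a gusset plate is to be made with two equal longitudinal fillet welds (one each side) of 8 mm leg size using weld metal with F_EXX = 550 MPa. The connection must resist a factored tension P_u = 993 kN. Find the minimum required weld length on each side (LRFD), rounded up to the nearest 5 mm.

Throat t_e = 0.707 × 8 = 5.656 mm.
φr_n = 0.75 × 0.6 × 550 × 5.656 × 10⁻³ = 1.4 kN/mm.
L_req = P_u / φr_n = 993 / 1.4 = 709.4 mm total.
Per side: 709.4 / 2 = 354.7 mm.
Round up → use L = 355 mm on each side.

L = 355 mm on each side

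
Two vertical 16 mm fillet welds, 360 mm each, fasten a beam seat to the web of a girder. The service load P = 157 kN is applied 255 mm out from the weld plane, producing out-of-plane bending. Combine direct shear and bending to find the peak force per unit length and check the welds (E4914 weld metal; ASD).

E49XX → F_EXX = 490 MPa.
L_w = 2 × 360 = 720 mm; section modulus (unit throat) S = 2 × L²/6 = 43200 mm².
Direct shear f_v = P/L_w = 157×10³/720 = 218.1 N/mm.
Moment M = P × e = 157×10³ × 255 = 40035000 N·mm; bending f_b = M/S = 926.7 N/mm.
f_max = √(f_v² + f_b²) = √(218.1² + 926.7²) = 952 N/mm.
r_n/Ω = (1/2.0) × 0.6 × 490 × (0.707 × 16) = 1663 N/mm → adequate.

f_max ≈ 952 N/mm; adequate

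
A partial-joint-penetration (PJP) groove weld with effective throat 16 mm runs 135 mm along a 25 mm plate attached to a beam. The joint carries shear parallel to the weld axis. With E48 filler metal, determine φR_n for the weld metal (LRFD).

φR_n ≈ 467 kN

E48XX → F_EXX = 480 MPa.
Effective throat (given) t_e = 16 mm.
A_we = 16 × 135 = 2160 mm².
F_nw = 0.6 F_EXX = 288 MPa.
φR_n = 0.75 × 288 × 2160 × 10⁻³ = 466.6 kN.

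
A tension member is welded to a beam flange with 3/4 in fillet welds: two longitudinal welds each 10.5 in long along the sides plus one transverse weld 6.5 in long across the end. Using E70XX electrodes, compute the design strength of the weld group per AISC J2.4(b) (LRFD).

φR_n ≈ 461 kips

E70XX → F_EXX = 70 ksi.
t_e = 0.707 × 0.75 = 0.5302 in.
R_nwl = 0.6 × 70 × 0.5302 × 21 = 467.7 kips (longitudinal, 2 welds).
R_nwt = 0.6 × 70 × 0.5302 × 6.5 = 144.8 kips (transverse, base value).
(i) R_nwl + R_nwt = 612.4 kips; (ii) 0.85 R_nwl + 1.5 R_nwt = 614.7 kips.
R_n = max = 614.7 kips [governs: (ii)]; φR_n = 461 kips.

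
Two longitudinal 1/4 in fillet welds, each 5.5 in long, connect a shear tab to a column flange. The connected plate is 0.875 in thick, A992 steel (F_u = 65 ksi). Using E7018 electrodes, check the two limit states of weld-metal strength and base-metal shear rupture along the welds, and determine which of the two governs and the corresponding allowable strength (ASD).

E70XX → F_EXX = 70 ksi.
t_e = 0.707 × 0.25 = 0.1767 in; L = 11 in.
Weld metal: R_n/Ω = (1/2.0) × 0.6 × 70 × 0.1767 × 11 = 40.83 kip.
Base metal (shear rupture): R_n/Ω = (1/2.0) × 0.6 × 65 × 0.875 × 11 = 187.7 kip.
Governing: weld metal.

R_n/Ω ≈ 40.8 kip (weld metal governs)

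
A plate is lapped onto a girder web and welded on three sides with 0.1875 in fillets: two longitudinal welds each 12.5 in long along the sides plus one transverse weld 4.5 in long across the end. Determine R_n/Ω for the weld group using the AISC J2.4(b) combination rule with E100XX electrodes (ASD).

E100XX → F_EXX = 100 ksi.
t_e = 0.707 × 0.1875 = 0.1326 in.
R_nwl = 0.6 × 100 × 0.1326 × 25 = 198.8 kips (longitudinal, 2 welds).
R_nwt = 0.6 × 100 × 0.1326 × 4.5 = 35.79 kips (transverse, base value).
(i) R_nwl + R_nwt = 234.6 kips; (ii) 0.85 R_nwl + 1.5 R_nwt = 222.7 kips.
R_n = max = 234.6 kips [governs: (i)]; R_n/Ω = 117.3 kips.

R_n/Ω ≈ 117 kips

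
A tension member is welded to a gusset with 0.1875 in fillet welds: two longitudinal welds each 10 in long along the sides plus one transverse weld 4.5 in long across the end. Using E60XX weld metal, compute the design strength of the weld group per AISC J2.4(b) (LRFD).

E60XX → F_EXX = 60 ksi.
t_e = 0.707 × 0.1875 = 0.1326 in.
R_nwl = 0.6 × 60 × 0.1326 × 20 = 95.44 kips (longitudinal, 2 welds).
R_nwt = 0.6 × 60 × 0.1326 × 4.5 = 21.48 kips (transverse, base value).
(i) R_nwl + R_nwt = 116.9 kips; (ii) 0.85 R_nwl + 1.5 R_nwt = 113.3 kips.
R_n = max = 116.9 kips [governs: (i)]; φR_n = 87.69 kips.

φR_n ≈ 87.7 kips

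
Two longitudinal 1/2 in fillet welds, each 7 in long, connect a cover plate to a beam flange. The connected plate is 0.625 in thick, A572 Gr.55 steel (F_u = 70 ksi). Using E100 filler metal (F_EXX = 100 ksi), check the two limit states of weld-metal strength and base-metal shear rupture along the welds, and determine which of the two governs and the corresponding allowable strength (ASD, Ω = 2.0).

t_e = 0.707 × 0.5 = 0.3535 in; L = 14 in.
Weld metal: R_n/Ω = (1/2.0) × 0.6 × 100 × 0.3535 × 14 = 148.5 kip.
Base metal (shear rupture): R_n/Ω = (1/2.0) × 0.6 × 70 × 0.625 × 14 = 183.8 kip.
Governing: weld metal.

R_n/Ω ≈ 148 kip (weld metal governs)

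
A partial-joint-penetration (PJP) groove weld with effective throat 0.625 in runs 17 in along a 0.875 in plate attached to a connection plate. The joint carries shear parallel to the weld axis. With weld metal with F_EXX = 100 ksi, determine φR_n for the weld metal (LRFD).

Effective throat (given) t_e = 0.625 in.
A_we = 0.625 × 17 = 10.62 in².
F_nw = 0.6 F_EXX = 60 ksi.
φR_n = 0.75 × 60 × 10.62 = 478.1 kip.

φR_n ≈ 478 kip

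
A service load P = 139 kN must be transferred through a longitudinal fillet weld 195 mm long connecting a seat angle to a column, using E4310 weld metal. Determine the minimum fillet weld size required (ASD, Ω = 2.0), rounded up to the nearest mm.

E43XX → F_EXX = 430 MPa.
Total weld length L = 195 mm.
Required throat t_e = P × Ω / (0.6 F_EXX × L) = 139 × 2.0 / (0.6 × 430 × 195 × 10⁻³) = 5.526 mm.
Required leg w = t_e / 0.707 = 7.816 mm → use 8 mm.

w = 8 mm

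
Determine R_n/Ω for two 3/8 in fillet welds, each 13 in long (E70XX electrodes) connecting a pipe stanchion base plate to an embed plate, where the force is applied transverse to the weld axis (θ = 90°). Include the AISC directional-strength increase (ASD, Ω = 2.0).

E70XX → F_EXX = 70 ksi.
t_e = 0.707 × 0.375 = 0.2651 in; A_we = 0.2651 × 26 = 6.893 in².
Directional factor: 1.0 + 0.5 sin^1.5(90°) = 1.5.
F_nw = 0.6 × 70 × 1.5 = 63 ksi.
R_n/Ω = (63 × 6.893) / 2.0 = 217.1 kips.

R_n/Ω ≈ 217 kips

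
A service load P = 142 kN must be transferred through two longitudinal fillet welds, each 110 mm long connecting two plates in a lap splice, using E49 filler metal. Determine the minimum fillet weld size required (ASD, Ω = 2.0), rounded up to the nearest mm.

E49XX → F_EXX = 490 MPa.
Total weld length L = 220 mm.
Required throat t_e = P × Ω / (0.6 F_EXX × L) = 142 × 2.0 / (0.6 × 490 × 220 × 10⁻³) = 4.391 mm.
Required leg w = t_e / 0.707 = 6.211 mm → use 7 mm.

w = 7 mm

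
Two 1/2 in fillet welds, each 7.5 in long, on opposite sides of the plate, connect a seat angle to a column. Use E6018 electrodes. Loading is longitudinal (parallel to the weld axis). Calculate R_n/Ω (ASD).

E60XX → F_EXX = 60 ksi.
Effective throat t_e = 0.707 × 0.5 = 0.3535 in.
Total length L = 15 in; A_we = 0.3535 × 15 = 5.302 in².
F_nw = 0.6 F_EXX = 0.6 × 60 = 36 ksi.
R_n = 36 × 5.302 = 190.9 kips; R_n/Ω = 190.9/2.0 = 95.44 kips.

R_n/Ω ≈ 95.4 kips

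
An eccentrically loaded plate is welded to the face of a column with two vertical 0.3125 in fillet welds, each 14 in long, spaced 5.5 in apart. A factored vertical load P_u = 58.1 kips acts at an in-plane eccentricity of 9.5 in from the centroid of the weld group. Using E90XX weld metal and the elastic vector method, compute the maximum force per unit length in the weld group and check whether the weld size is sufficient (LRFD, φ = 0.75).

E90XX → F_EXX = 90 ksi.
Total weld length L_w = 28 in. Treat welds as unit-width lines.
Polar moment about centroid: J = 2[d³/12 + d(b/2)²] = 2[14³/12 + 14×2.75²] = 669.1 in³.
Direct shear f_v = P/L_w = 58.1 / 28 = 2.075 kip/in (vertical).
Torsion M = P·e = 58.1 × 9.5 = 551.95 kip·in.
Critical point at (x, y) = (2.75, 7) from centroid. f_tx = M·y/J = 5.775 kip/in; f_ty = M·x/J = 2.269 kip/in.
Resultant f_max = √[f_tx² + (f_v + f_ty)²] = √[5.775² + (2.075 + 2.269)²] = 7.226 kip/in.
Capacity per unit length: φr_n = 0.75 × 0.6 × 90 × (0.707 × 0.3125) = 8.948 kip/in.
7.226 ≤ 8.948 → adequate.

f_max ≈ 7.23 kip/in; adequate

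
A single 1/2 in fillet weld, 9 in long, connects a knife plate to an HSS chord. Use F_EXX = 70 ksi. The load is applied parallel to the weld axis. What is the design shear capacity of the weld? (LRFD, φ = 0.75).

Effective throat t_e = 0.707 × 0.5 = 0.3535 in.
Total length L = 9 in; A_we = 0.3535 × 9 = 3.181 in².
F_nw = 0.6 F_EXX = 0.6 × 70 = 42 ksi.
φR_n = 0.75 × 42 × 3.181 = 100.2 kips.

φR_n ≈ 100 kips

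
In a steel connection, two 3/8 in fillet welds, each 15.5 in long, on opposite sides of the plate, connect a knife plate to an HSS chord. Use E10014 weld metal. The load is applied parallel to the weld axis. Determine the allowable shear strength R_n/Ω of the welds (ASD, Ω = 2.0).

E100XX → F_EXX = 100 ksi.
Effective throat t_e = 0.707 × 0.375 = 0.2651 in.
Total length L = 31 in; A_we = 0.2651 × 31 = 8.219 in².
F_nw = 0.6 F_EXX = 0.6 × 100 = 60 ksi.
R_n = 60 × 8.219 = 493.1 kips; R_n/Ω = 493.1/2.0 = 246.6 kips.

R_n/Ω ≈ 247 kips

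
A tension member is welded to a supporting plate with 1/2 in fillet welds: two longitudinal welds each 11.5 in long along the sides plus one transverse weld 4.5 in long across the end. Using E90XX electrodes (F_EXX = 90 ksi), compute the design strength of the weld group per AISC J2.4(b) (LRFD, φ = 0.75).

t_e = 0.707 × 0.5 = 0.3535 in.
R_nwl = 0.6 × 90 × 0.3535 × 23 = 439 kips (longitudinal, 2 welds).
R_nwt = 0.6 × 90 × 0.3535 × 4.5 = 85.9 kips (transverse, base value).
(i) R_nwl + R_nwt = 524.9 kips; (ii) 0.85 R_nwl + 1.5 R_nwt = 502 kips.
R_n = max = 524.9 kips [governs: (i)]; φR_n = 393.7 kips.

φR_n ≈ 394 kips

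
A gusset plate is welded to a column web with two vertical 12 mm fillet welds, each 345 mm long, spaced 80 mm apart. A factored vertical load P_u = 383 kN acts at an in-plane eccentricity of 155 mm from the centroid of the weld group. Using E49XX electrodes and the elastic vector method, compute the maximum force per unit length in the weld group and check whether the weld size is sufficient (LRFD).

E49XX → F_EXX = 490 MPa.
Total weld length L_w = 690 mm. Treat welds as unit-width lines.
Polar moment about centroid: J = 2[d³/12 + d(b/2)²] = 2[345³/12 + 345×40²] = 7948000 mm³.
Direct shear f_v = P/L_w = 383×10³ / 690 = 555.1 N/mm (vertical).
Torsion M = P·e = 383×10³ × 155 = 59365000 N·mm.
Critical point at (x, y) = (40, 172.5) from centroid. f_tx = M·y/J = 1288 N/mm; f_ty = M·x/J = 298.8 N/mm.
Resultant f_max = √[f_tx² + (f_v + f_ty)²] = √[1288² + (555.1 + 298.8)²] = 1546 N/mm.
Capacity per unit length: φr_n = 0.75 × 0.6 × 490 × (0.707 × 12) = 1871 N/mm.
1546 ≤ 1871 → adequate.

f_max ≈ 1550 N/mm; adequate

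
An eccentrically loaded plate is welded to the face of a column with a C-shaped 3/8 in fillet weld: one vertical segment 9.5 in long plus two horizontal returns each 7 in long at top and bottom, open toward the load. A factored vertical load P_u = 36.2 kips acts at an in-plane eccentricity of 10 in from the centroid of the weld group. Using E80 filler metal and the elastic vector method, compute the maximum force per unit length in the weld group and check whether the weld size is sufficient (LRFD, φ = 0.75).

E80XX → F_EXX = 80 ksi.
Total weld length L_w = 23.5 in. Treat welds as unit-width lines.
Centroid: x̄ = 2×7×3.5 / 23.5 = 2.085 in from the vertical weld.
Polar moment about centroid: J = I_x + I_y = [9.5³/12 + 2×7×4.75²] + [9.5×2.085² + 2(7³/12 + 7×1.415²)] = 513.8 in³.
Direct shear f_v = P/L_w = 36.2 / 23.5 = 1.54 kip/in (vertical).
Torsion M = P·e = 36.2 × 10 = 362 kip·in.
Critical point at (x, y) = (4.915, 4.75) from centroid. f_tx = M·y/J = 3.347 kip/in; f_ty = M·x/J = 3.463 kip/in.
Resultant f_max = √[f_tx² + (f_v + f_ty)²] = √[3.347² + (1.54 + 3.463)²] = 6.019 kip/in.
Capacity per unit length: φr_n = 0.75 × 0.6 × 80 × (0.707 × 0.375) = 9.544 kip/in.
6.019 ≤ 9.544 → adequate.

f_max ≈ 6.02 kip/in; adequate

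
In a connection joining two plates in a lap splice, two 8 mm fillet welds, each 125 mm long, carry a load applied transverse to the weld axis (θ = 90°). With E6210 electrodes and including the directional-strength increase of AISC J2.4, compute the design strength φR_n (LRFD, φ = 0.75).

E62XX → F_EXX = 620 MPa.
t_e = 0.707 × 8 = 5.656 mm; A_we = 5.656 × 250 = 1414 mm².
Directional factor: 1.0 + 0.5 sin^1.5(90°) = 1.5.
F_nw = 0.6 × 620 × 1.5 = 558 MPa.
φR_n = 0.75 × 558 × 1414 × 10⁻³ = 591.8 kN.

φR_n ≈ 592 kN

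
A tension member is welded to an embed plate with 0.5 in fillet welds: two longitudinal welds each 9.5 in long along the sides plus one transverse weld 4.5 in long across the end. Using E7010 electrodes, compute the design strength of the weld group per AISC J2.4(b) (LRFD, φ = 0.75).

φR_n ≈ 262 kip

E70XX → F_EXX = 70 ksi.
t_e = 0.707 × 0.5 = 0.3535 in.
R_nwl = 0.6 × 70 × 0.3535 × 19 = 282.1 kip (longitudinal, 2 welds).
R_nwt = 0.6 × 70 × 0.3535 × 4.5 = 66.81 kip (transverse, base value).
(i) R_nwl + R_nwt = 348.9 kip; (ii) 0.85 R_nwl + 1.5 R_nwt = 340 kip.
R_n = max = 348.9 kip [governs: (i)]; φR_n = 261.7 kip.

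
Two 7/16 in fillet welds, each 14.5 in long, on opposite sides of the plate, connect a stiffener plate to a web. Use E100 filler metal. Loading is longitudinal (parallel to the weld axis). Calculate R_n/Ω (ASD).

R_n/Ω ≈ 269 kip

E100XX → F_EXX = 100 ksi.
Effective throat t_e = 0.707 × 0.4375 = 0.3093 in.
Total length L = 29 in; A_we = 0.3093 × 29 = 8.97 in².
F_nw = 0.6 F_EXX = 0.6 × 100 = 60 ksi.
R_n = 60 × 8.97 = 538.2 kip; R_n/Ω = 538.2/2.0 = 269.1 kip.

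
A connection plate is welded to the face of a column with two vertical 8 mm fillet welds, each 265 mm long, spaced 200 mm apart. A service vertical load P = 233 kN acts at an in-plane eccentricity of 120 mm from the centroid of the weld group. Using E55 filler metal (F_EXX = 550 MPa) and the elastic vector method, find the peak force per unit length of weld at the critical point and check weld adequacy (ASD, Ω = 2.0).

Total weld length L_w = 530 mm. Treat welds as unit-width lines.
Polar moment about centroid: J = 2[d³/12 + d(b/2)²] = 2[265³/12 + 265×100²] = 8402000 mm³.
Direct shear f_v = P/L_w = 233×10³ / 530 = 439.6 N/mm (vertical).
Torsion M = P·e = 233×10³ × 120 = 27960000 N·mm.
Critical point at (x, y) = (100, 132.5) from centroid. f_tx = M·y/J = 441 N/mm; f_ty = M·x/J = 332.8 N/mm.
Resultant f_max = √[f_tx² + (f_v + f_ty)²] = √[441² + (439.6 + 332.8)²] = 889.4 N/mm.
Capacity per unit length: r_n/Ω = (1/2.0) × 0.6 × 550 × (0.707 × 8) = 933.2 N/mm.
889.4 ≤ 933.2 → adequate.

f_max ≈ 889 N/mm; adequate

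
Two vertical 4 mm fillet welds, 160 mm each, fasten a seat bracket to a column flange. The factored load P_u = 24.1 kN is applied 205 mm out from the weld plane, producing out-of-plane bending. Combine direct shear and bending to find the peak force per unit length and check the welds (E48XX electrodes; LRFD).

f_max ≈ 584 N/mm; adequate

E48XX → F_EXX = 480 MPa.
L_w = 2 × 160 = 320 mm; section modulus (unit throat) S = 2 × L²/6 = 8533 mm².
Direct shear f_v = P/L_w = 24.1×10³/320 = 75.31 N/mm.
Moment M = P × e = 24.1×10³ × 205 = 4940500 N·mm; bending f_b = M/S = 579 N/mm.
f_max = √(f_v² + f_b²) = √(75.31² + 579²) = 583.8 N/mm.
φr_n = 0.75 × 0.6 × 480 × (0.707 × 4) = 610.8 N/mm → adequate.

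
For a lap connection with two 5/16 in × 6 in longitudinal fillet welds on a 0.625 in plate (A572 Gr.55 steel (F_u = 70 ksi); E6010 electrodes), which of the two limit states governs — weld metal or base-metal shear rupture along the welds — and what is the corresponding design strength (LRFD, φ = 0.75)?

E60XX → F_EXX = 60 ksi.
t_e = 0.707 × 0.3125 = 0.2209 in; L = 12 in.
Weld metal: φR_n = 0.75 × 0.6 × 60 × 0.2209 × 12 = 71.58 kips.
Base metal (shear rupture): φR_n = 0.75 × 0.6 × 70 × 0.625 × 12 = 236.2 kips.
Governing: weld metal.

φR_n ≈ 71.6 kips (weld metal governs)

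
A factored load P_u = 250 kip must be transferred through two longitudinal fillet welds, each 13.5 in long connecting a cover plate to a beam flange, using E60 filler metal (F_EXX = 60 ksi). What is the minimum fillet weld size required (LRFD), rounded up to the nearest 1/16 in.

Total weld length L = 27 in.
Required throat t_e = P_u / (φ × 0.6 F_EXX × L) = 250 / (0.75 × 0.6 × 60 × 27) = 0.3429 in.
Required leg w = t_e / 0.707 = 0.4851 in → use 1/2 in.

w = 1/2 in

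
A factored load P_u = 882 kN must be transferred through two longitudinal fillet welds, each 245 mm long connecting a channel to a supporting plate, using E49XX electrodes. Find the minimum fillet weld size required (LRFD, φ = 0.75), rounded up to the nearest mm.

E49XX → F_EXX = 490 MPa.
Total weld length L = 490 mm.
Required throat t_e = P_u / (φ × 0.6 F_EXX × L) = 882 / (0.75 × 0.6 × 490 × 490 × 10⁻³) = 8.163 mm.
Required leg w = t_e / 0.707 = 11.55 mm → use 12 mm.

w = 12 mm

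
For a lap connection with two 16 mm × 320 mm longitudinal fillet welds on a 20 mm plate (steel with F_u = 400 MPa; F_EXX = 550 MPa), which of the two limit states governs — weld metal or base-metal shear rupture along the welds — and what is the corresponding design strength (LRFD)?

t_e = 0.707 × 16 = 11.31 mm; L = 640 mm.
Weld metal: φR_n = 0.75 × 0.6 × 550 × 11.31 × 640 × 10⁻³ = 1792 kN.
Base metal (shear rupture): φR_n = 0.75 × 0.6 × 400 × 20 × 640 × 10⁻³ = 2304 kN.
Governing: weld metal.

φR_n ≈ 1790 kN (weld metal governs)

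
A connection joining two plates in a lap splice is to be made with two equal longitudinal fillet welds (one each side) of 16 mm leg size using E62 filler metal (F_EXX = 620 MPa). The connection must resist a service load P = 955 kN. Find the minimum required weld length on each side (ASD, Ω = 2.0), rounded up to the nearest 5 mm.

Throat t_e = 0.707 × 16 = 11.31 mm.
r_n/Ω = (0.6 × 620 × 11.31) / 2.0 = 2104 N/mm = 2.104 kN/mm.
L_req = P / (r_n/Ω) = 955 / 2.104 = 453.9 mm total.
Per side: 453.9 / 2 = 226.9 mm.
Round up → use L = 230 mm on each side.

L = 230 mm on each side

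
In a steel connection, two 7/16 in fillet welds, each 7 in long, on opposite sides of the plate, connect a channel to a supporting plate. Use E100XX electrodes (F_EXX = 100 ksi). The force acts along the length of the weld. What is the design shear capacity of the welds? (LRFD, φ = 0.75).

φR_n ≈ 195 kips

Effective throat t_e = 0.707 × 0.4375 = 0.3093 in.
Total length L = 14 in; A_we = 0.3093 × 14 = 4.33 in².
F_nw = 0.6 F_EXX = 0.6 × 100 = 60 ksi.
φR_n = 0.75 × 60 × 4.33 = 194.9 kips.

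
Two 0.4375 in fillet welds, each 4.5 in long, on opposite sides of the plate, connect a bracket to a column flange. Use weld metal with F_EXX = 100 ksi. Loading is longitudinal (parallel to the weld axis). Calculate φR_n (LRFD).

φR_n ≈ 125 kip

Effective throat t_e = 0.707 × 0.4375 = 0.3093 in.
Total length L = 9 in; A_we = 0.3093 × 9 = 2.784 in².
F_nw = 0.6 F_EXX = 0.6 × 100 = 60 ksi.
φR_n = 0.75 × 60 × 2.784 = 125.3 kip.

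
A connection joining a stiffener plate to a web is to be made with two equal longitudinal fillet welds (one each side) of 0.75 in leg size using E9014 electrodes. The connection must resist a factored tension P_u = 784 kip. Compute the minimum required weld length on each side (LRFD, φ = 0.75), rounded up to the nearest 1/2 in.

L = 18.5 in on each side

E90XX → F_EXX = 90 ksi.
Throat t_e = 0.707 × 0.75 = 0.5302 in.
φr_n = 0.75 × 0.6 × 90 × 0.5302 = 21.48 kip/in.
L_req = P_u / φr_n = 784 / 21.48 = 36.51 in total.
Per side: 36.51 / 2 = 18.25 in.
Round up → use L = 18.5 in on each side.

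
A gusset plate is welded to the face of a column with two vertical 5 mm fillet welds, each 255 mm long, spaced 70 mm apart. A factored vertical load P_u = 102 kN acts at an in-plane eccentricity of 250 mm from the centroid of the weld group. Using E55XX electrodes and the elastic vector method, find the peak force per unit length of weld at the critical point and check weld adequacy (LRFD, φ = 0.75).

E55XX → F_EXX = 550 MPa.
Total weld length L_w = 510 mm. Treat welds as unit-width lines.
Polar moment about centroid: J = 2[d³/12 + d(b/2)²] = 2[255³/12 + 255×35²] = 3388000 mm³.
Direct shear f_v = P/L_w = 102×10³ / 510 = 200 N/mm (vertical).
Torsion M = P·e = 102×10³ × 250 = 25500000 N·mm.
Critical point at (x, y) = (35, 127.5) from centroid. f_tx = M·y/J = 959.5 N/mm; f_ty = M·x/J = 263.4 N/mm.
Resultant f_max = √[f_tx² + (f_v + f_ty)²] = √[959.5² + (200 + 263.4)²] = 1066 N/mm.
Capacity per unit length: φr_n = 0.75 × 0.6 × 550 × (0.707 × 5) = 874.9 N/mm.
1066 > 874.9 → NOT adequate.

f_max ≈ 1070 N/mm; NOT adequate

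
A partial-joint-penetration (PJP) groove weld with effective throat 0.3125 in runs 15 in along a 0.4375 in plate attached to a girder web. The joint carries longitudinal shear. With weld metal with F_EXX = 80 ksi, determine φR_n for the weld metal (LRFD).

φR_n ≈ 169 kip

Effective throat (given) t_e = 0.3125 in.
A_we = 0.3125 × 15 = 4.688 in².
F_nw = 0.6 F_EXX = 48 ksi.
φR_n = 0.75 × 48 × 4.688 = 168.8 kip.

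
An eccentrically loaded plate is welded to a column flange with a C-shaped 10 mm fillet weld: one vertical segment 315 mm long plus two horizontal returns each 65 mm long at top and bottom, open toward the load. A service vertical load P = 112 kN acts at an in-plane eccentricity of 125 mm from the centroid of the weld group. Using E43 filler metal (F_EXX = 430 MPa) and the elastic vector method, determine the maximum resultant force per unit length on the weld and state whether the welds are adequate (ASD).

f_max ≈ 531 N/mm; adequate

Total weld length L_w = 445 mm. Treat welds as unit-width lines.
Centroid: x̄ = 2×65×32.5 / 445 = 9.494 mm from the vertical weld.
Polar moment about centroid: J = I_x + I_y = [315³/12 + 2×65×157.5²] + [315×9.494² + 2(65³/12 + 65×23.01²)] = 5972000 mm³.
Direct shear f_v = P/L_w = 112×10³ / 445 = 251.7 N/mm (vertical).
Torsion M = P·e = 112×10³ × 125 = 14000000 N·mm.
Critical point at (x, y) = (55.51, 157.5) from centroid. f_tx = M·y/J = 369.2 N/mm; f_ty = M·x/J = 130.1 N/mm.
Resultant f_max = √[f_tx² + (f_v + f_ty)²] = √[369.2² + (251.7 + 130.1)²] = 531.1 N/mm.
Capacity per unit length: r_n/Ω = (1/2.0) × 0.6 × 430 × (0.707 × 10) = 912 N/mm.
531.1 ≤ 912 → adequate.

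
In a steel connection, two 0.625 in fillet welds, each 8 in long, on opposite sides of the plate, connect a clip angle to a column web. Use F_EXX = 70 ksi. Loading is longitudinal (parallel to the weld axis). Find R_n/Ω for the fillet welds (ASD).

Effective throat t_e = 0.707 × 0.625 = 0.4419 in.
Total length L = 16 in; A_we = 0.4419 × 16 = 7.07 in².
F_nw = 0.6 F_EXX = 0.6 × 70 = 42 ksi.
R_n = 42 × 7.07 = 296.9 kips; R_n/Ω = 296.9/2.0 = 148.5 kips.

R_n/Ω ≈ 148 kips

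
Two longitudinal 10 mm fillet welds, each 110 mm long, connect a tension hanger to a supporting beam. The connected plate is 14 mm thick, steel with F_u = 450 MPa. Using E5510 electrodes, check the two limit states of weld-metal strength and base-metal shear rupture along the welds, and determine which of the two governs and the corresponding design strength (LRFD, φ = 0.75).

E55XX → F_EXX = 550 MPa.
t_e = 0.707 × 10 = 7.07 mm; L = 220 mm.
Weld metal: φR_n = 0.75 × 0.6 × 550 × 7.07 × 220 × 10⁻³ = 385 kN.
Base metal (shear rupture): φR_n = 0.75 × 0.6 × 450 × 14 × 220 × 10⁻³ = 623.7 kN.
Governing: weld metal.

φR_n ≈ 385 kN (weld metal governs)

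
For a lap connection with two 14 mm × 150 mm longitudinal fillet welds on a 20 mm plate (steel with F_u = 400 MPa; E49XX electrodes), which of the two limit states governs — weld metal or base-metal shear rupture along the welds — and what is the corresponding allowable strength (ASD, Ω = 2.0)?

R_n/Ω ≈ 437 kN (weld metal governs)

E49XX → F_EXX = 490 MPa.
t_e = 0.707 × 14 = 9.898 mm; L = 300 mm.
Weld metal: R_n/Ω = (1/2.0) × 0.6 × 490 × 9.898 × 300 × 10⁻³ = 436.5 kN.
Base metal (shear rupture): R_n/Ω = (1/2.0) × 0.6 × 400 × 20 × 300 × 10⁻³ = 720 kN.
Governing: weld metal.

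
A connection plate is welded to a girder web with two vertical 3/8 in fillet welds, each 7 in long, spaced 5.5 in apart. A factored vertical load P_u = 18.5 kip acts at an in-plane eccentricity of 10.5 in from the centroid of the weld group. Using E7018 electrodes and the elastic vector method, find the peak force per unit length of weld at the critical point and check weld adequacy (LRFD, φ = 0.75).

f_max ≈ 6.21 kip/in; adequate

E70XX → F_EXX = 70 ksi.
Total weld length L_w = 14 in. Treat welds as unit-width lines.
Polar moment about centroid: J = 2[d³/12 + d(b/2)²] = 2[7³/12 + 7×2.75²] = 163 in³.
Direct shear f_v = P/L_w = 18.5 / 14 = 1.321 kip/in (vertical).
Torsion M = P·e = 18.5 × 10.5 = 194.25 kip·in.
Critical point at (x, y) = (2.75, 3.5) from centroid. f_tx = M·y/J = 4.17 kip/in; f_ty = M·x/J = 3.276 kip/in.
Resultant f_max = √[f_tx² + (f_v + f_ty)²] = √[4.17² + (1.321 + 3.276)²] = 6.207 kip/in.
Capacity per unit length: φr_n = 0.75 × 0.6 × 70 × (0.707 × 0.375) = 8.351 kip/in.
6.207 ≤ 8.351 → adequate.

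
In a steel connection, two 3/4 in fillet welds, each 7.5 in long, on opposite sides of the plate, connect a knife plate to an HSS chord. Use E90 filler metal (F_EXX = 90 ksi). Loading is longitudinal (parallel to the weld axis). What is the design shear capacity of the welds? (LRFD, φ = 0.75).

φR_n ≈ 322 kips

Effective throat t_e = 0.707 × 0.75 = 0.5302 in.
Total length L = 15 in; A_we = 0.5302 × 15 = 7.954 in².
F_nw = 0.6 F_EXX = 0.6 × 90 = 54 ksi.
φR_n = 0.75 × 54 × 7.954 = 322.1 kips.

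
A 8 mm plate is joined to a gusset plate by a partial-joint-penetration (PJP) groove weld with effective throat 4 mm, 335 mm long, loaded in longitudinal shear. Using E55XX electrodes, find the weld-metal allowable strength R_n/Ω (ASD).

E55XX → F_EXX = 550 MPa.
Effective throat (given) t_e = 4 mm.
A_we = 4 × 335 = 1340 mm².
F_nw = 0.6 F_EXX = 330 MPa.
R_n/Ω = (330 × 1340) / 2.0 × 10⁻³ = 221.1 kN.

R_n/Ω ≈ 221 kN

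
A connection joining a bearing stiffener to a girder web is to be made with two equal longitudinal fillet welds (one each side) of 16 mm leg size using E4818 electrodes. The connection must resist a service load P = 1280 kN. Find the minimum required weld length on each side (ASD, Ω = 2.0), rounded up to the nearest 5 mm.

L = 395 mm on each side

E48XX → F_EXX = 480 MPa.
Throat t_e = 0.707 × 16 = 11.31 mm.
r_n/Ω = (0.6 × 480 × 11.31) / 2.0 = 1629 N/mm = 1.629 kN/mm.
L_req = P / (r_n/Ω) = 1280 / 1.629 = 785.8 mm total.
Per side: 785.8 / 2 = 392.9 mm.
Round up → use L = 395 mm on each side.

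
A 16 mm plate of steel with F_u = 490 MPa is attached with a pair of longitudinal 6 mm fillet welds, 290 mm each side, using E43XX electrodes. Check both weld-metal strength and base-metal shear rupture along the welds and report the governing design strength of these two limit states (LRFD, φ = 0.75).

φR_n ≈ 476 kN (weld metal governs)

E43XX → F_EXX = 430 MPa.
t_e = 0.707 × 6 = 4.242 mm; L = 580 mm.
Weld metal: φR_n = 0.75 × 0.6 × 430 × 4.242 × 580 × 10⁻³ = 476.1 kN.
Base metal (shear rupture): φR_n = 0.75 × 0.6 × 490 × 16 × 580 × 10⁻³ = 2046 kN.
Governing: weld metal.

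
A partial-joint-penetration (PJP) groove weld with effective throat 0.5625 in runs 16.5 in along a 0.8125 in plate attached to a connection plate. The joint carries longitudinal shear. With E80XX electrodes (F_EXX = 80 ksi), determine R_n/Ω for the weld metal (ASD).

R_n/Ω ≈ 223 kip

Effective throat (given) t_e = 0.5625 in.
A_we = 0.5625 × 16.5 = 9.281 in².
F_nw = 0.6 F_EXX = 48 ksi.
R_n/Ω = (48 × 9.281) / 2.0 = 222.8 kip.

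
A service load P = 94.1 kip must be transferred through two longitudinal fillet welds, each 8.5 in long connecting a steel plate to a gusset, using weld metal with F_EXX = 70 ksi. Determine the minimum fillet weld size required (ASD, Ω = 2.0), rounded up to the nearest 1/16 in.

Total weld length L = 17 in.
Required throat t_e = P × Ω / (0.6 F_EXX × L) = 94.1 × 2.0 / (0.6 × 70 × 17) = 0.2636 in.
Required leg w = t_e / 0.707 = 0.3728 in → use 3/8 in.

w = 3/8 in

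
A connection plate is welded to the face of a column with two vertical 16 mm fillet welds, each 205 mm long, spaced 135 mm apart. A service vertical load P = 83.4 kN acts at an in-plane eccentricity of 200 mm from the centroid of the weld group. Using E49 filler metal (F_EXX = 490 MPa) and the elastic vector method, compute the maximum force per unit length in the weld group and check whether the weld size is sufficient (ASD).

f_max ≈ 751 N/mm; adequate

Total weld length L_w = 410 mm. Treat welds as unit-width lines.
Polar moment about centroid: J = 2[d³/12 + d(b/2)²] = 2[205³/12 + 205×67.5²] = 3304000 mm³.
Direct shear f_v = P/L_w = 83.4×10³ / 410 = 203.4 N/mm (vertical).
Torsion M = P·e = 83.4×10³ × 200 = 16680000 N·mm.
Critical point at (x, y) = (67.5, 102.5) from centroid. f_tx = M·y/J = 517.5 N/mm; f_ty = M·x/J = 340.8 N/mm.
Resultant f_max = √[f_tx² + (f_v + f_ty)²] = √[517.5² + (203.4 + 340.8)²] = 751 N/mm.
Capacity per unit length: r_n/Ω = (1/2.0) × 0.6 × 490 × (0.707 × 16) = 1663 N/mm.
751 ≤ 1663 → adequate.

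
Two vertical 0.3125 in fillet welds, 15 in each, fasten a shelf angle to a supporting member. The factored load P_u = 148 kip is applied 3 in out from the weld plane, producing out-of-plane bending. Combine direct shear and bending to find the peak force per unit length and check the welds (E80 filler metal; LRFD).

f_max ≈ 7.71 kip/in; adequate

E80XX → F_EXX = 80 ksi.
L_w = 2 × 15 = 30 in; section modulus (unit throat) S = 2 × L²/6 = 75 in².
Direct shear f_v = P/L_w = 148/30 = 4.933 kip/in.
Moment M = P × e = 148 × 3 = 444 kip·in; bending f_b = M/S = 5.92 kip/in.
f_max = √(f_v² + f_b²) = √(4.933² + 5.92²) = 7.706 kip/in.
φr_n = 0.75 × 0.6 × 80 × (0.707 × 0.3125) = 7.954 kip/in → adequate.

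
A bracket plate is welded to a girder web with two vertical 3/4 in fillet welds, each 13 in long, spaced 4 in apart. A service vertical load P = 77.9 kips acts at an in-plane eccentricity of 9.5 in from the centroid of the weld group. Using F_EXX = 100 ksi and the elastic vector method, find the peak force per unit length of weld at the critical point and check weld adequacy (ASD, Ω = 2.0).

Total weld length L_w = 26 in. Treat welds as unit-width lines.
Polar moment about centroid: J = 2[d³/12 + d(b/2)²] = 2[13³/12 + 13×2²] = 470.2 in³.
Direct shear f_v = P/L_w = 77.9 / 26 = 2.996 kip/in (vertical).
Torsion M = P·e = 77.9 × 9.5 = 740.05 kip·in.
Critical point at (x, y) = (2, 6.5) from centroid. f_tx = M·y/J = 10.23 kip/in; f_ty = M·x/J = 3.148 kip/in.
Resultant f_max = √[f_tx² + (f_v + f_ty)²] = √[10.23² + (2.996 + 3.148)²] = 11.93 kip/in.
Capacity per unit length: r_n/Ω = (1/2.0) × 0.6 × 100 × (0.707 × 0.75) = 15.91 kip/in.
11.93 ≤ 15.91 → adequate.

f_max ≈ 11.9 kip/in; adequate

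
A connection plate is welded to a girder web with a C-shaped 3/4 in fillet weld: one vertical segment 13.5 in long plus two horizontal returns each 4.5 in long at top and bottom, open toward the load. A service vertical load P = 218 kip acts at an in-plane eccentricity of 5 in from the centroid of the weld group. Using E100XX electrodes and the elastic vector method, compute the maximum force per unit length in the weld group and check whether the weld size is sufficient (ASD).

E100XX → F_EXX = 100 ksi.
Total weld length L_w = 22.5 in. Treat welds as unit-width lines.
Centroid: x̄ = 2×4.5×2.25 / 22.5 = 0.9 in from the vertical weld.
Polar moment about centroid: J = I_x + I_y = [13.5³/12 + 2×4.5×6.75²] + [13.5×0.9² + 2(4.5³/12 + 4.5×1.35²)] = 657.6 in³.
Direct shear f_v = P/L_w = 218 / 22.5 = 9.689 kip/in (vertical).
Torsion M = P·e = 218 × 5 = 1090 kip·in.
Critical point at (x, y) = (3.6, 6.75) from centroid. f_tx = M·y/J = 11.19 kip/in; f_ty = M·x/J = 5.967 kip/in.
Resultant f_max = √[f_tx² + (f_v + f_ty)²] = √[11.19² + (9.689 + 5.967)²] = 19.24 kip/in.
Capacity per unit length: r_n/Ω = (1/2.0) × 0.6 × 100 × (0.707 × 0.75) = 15.91 kip/in.
19.24 > 15.91 → NOT adequate.

f_max ≈ 19.2 kip/in; NOT adequate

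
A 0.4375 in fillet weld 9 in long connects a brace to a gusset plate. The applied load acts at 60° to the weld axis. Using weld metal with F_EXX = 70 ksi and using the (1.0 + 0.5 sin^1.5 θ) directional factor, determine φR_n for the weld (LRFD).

φR_n ≈ 123 kip

t_e = 0.707 × 0.4375 = 0.3093 in; A_we = 0.3093 × 9 = 2.784 in².
Directional factor: 1.0 + 0.5 sin^1.5(60°) = 1.403.
F_nw = 0.6 × 70 × 1.403 = 58.92 ksi.
φR_n = 0.75 × 58.92 × 2.784 = 123 kip.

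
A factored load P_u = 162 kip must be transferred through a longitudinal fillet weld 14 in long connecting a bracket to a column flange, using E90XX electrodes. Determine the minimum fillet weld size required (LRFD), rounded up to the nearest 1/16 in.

E90XX → F_EXX = 90 ksi.
Total weld length L = 14 in.
Required throat t_e = P_u / (φ × 0.6 F_EXX × L) = 162 / (0.75 × 0.6 × 90 × 14) = 0.2857 in.
Required leg w = t_e / 0.707 = 0.4041 in → use 7/16 in.

w = 7/16 in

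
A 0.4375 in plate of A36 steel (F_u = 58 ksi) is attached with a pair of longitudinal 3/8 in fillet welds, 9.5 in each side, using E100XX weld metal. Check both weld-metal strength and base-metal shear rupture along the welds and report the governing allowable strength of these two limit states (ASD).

E100XX → F_EXX = 100 ksi.
t_e = 0.707 × 0.375 = 0.2651 in; L = 19 in.
Weld metal: R_n/Ω = (1/2.0) × 0.6 × 100 × 0.2651 × 19 = 151.1 kips.
Base metal (shear rupture): R_n/Ω = (1/2.0) × 0.6 × 58 × 0.4375 × 19 = 144.6 kips.
Governing: base-metal shear rupture.

R_n/Ω ≈ 145 kips (base-metal shear rupture governs)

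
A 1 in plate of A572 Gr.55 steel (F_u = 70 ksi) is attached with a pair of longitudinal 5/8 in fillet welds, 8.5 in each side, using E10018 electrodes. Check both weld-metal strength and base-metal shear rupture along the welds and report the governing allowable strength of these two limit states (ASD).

E100XX → F_EXX = 100 ksi.
t_e = 0.707 × 0.625 = 0.4419 in; L = 17 in.
Weld metal: R_n/Ω = (1/2.0) × 0.6 × 100 × 0.4419 × 17 = 225.4 kip.
Base metal (shear rupture): R_n/Ω = (1/2.0) × 0.6 × 70 × 1 × 17 = 357 kip.
Governing: weld metal.

R_n/Ω ≈ 225 kip (weld metal governs)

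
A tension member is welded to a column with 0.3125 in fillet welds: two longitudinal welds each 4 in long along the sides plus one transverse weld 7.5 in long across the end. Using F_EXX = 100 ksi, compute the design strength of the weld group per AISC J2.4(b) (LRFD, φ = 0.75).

t_e = 0.707 × 0.3125 = 0.2209 in.
R_nwl = 0.6 × 100 × 0.2209 × 8 = 106 kips (longitudinal, 2 welds).
R_nwt = 0.6 × 100 × 0.2209 × 7.5 = 99.42 kips (transverse, base value).
(i) R_nwl + R_nwt = 205.5 kips; (ii) 0.85 R_nwl + 1.5 R_nwt = 239.3 kips.
R_n = max = 239.3 kips [governs: (ii)]; φR_n = 179.5 kips.

φR_n ≈ 179 kips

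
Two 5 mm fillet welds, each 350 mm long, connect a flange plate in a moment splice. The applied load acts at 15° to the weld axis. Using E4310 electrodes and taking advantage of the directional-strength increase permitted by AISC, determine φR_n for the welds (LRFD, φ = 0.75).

E43XX → F_EXX = 430 MPa.
t_e = 0.707 × 5 = 3.535 mm; A_we = 3.535 × 700 = 2474 mm².
Directional factor: 1.0 + 0.5 sin^1.5(15°) = 1.066.
F_nw = 0.6 × 430 × 1.066 = 275 MPa.
φR_n = 0.75 × 275 × 2474 × 10⁻³ = 510.3 kN.

φR_n ≈ 510 kN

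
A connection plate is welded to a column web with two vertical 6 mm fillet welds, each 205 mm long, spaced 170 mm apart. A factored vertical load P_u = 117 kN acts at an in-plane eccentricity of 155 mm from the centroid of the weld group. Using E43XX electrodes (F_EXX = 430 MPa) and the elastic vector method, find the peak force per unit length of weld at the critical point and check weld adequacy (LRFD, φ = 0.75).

Total weld length L_w = 410 mm. Treat welds as unit-width lines.
Polar moment about centroid: J = 2[d³/12 + d(b/2)²] = 2[205³/12 + 205×85²] = 4398000 mm³.
Direct shear f_v = P/L_w = 117×10³ / 410 = 285.4 N/mm (vertical).
Torsion M = P·e = 117×10³ × 155 = 18135000 N·mm.
Critical point at (x, y) = (85, 102.5) from centroid. f_tx = M·y/J = 422.6 N/mm; f_ty = M·x/J = 350.5 N/mm.
Resultant f_max = √[f_tx² + (f_v + f_ty)²] = √[422.6² + (285.4 + 350.5)²] = 763.5 N/mm.
Capacity per unit length: φr_n = 0.75 × 0.6 × 430 × (0.707 × 6) = 820.8 N/mm.
763.5 ≤ 820.8 → adequate.

f_max ≈ 764 N/mm; adequate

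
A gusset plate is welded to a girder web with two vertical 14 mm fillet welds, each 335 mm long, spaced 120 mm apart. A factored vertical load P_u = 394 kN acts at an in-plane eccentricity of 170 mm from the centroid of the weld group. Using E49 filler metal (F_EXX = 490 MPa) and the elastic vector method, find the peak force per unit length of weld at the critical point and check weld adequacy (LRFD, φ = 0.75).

f_max ≈ 1670 N/mm; adequate

Total weld length L_w = 670 mm. Treat welds as unit-width lines.
Polar moment about centroid: J = 2[d³/12 + d(b/2)²] = 2[335³/12 + 335×60²] = 8678000 mm³.
Direct shear f_v = P/L_w = 394×10³ / 670 = 588.1 N/mm (vertical).
Torsion M = P·e = 394×10³ × 170 = 66980000 N·mm.
Critical point at (x, y) = (60, 167.5) from centroid. f_tx = M·y/J = 1293 N/mm; f_ty = M·x/J = 463.1 N/mm.
Resultant f_max = √[f_tx² + (f_v + f_ty)²] = √[1293² + (588.1 + 463.1)²] = 1666 N/mm.
Capacity per unit length: φr_n = 0.75 × 0.6 × 490 × (0.707 × 14) = 2183 N/mm.
1666 ≤ 2183 → adequate.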